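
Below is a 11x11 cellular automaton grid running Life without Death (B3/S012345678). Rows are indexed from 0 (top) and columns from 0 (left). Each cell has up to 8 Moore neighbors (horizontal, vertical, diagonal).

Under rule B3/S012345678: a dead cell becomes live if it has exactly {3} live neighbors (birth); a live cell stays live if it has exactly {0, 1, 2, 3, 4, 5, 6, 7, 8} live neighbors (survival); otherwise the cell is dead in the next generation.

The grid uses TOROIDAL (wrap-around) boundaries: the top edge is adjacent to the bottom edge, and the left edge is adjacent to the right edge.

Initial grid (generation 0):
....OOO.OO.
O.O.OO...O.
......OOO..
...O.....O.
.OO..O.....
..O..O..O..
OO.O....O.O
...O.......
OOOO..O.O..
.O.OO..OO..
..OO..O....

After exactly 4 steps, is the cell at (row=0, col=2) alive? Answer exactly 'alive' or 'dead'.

Answer: alive

Derivation:
Simulating step by step:
Generation 0 (given above): 41 live cells
Generation 1: 71 live cells
.OO.OOOOOOO
O.OOOO...OO
...OOOOOOOO
..OO..OOOO.
.OOOOO.....
..OOOO..OO.
OO.OO...OOO
...OO..O.OO
OOOO..O.O..
OO.OOOOOO..
..OO..O..O.
Generation 2: 79 live cells
.OO.OOOOOOO
O.OOOO...OO
OO.OOOOOOOO
.OOO..OOOOO
.OOOOO.....
..OOOO..OO.
OO.OO..OOOO
...OOO.O.OO
OOOO..O.O..
OO.OOOOOOOO
..OO..O..O.
Generation 3: 83 live cells
.OO.OOOOOOO
O.OOOO...OO
OO.OOOOOOOO
.OOO..OOOOO
OOOOOO....O
..OOOOOOOO.
OO.OO..OOOO
...OOO.O.OO
OOOO..O.O..
OO.OOOOOOOO
..OO..O..O.
Generation 4: 83 live cells
.OO.OOOOOOO
O.OOOO...OO
OO.OOOOOOOO
.OOO..OOOOO
OOOOOO....O
..OOOOOOOO.
OO.OO..OOOO
...OOO.O.OO
OOOO..O.O..
OO.OOOOOOOO
..OO..O..O.

Cell (0,2) at generation 4: 1 -> alive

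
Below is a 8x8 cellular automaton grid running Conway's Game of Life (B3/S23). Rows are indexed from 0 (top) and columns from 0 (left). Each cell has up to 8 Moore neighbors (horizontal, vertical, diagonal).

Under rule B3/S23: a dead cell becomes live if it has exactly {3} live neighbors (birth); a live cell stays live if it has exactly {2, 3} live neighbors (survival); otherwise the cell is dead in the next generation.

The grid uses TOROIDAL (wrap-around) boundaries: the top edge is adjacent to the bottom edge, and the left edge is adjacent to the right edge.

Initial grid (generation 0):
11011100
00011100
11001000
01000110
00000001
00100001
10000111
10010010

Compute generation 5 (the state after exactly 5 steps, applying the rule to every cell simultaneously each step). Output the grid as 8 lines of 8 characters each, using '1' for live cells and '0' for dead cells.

Answer: 01110000
10110000
00000000
00000100
11000111
01100010
00110011
11011011

Derivation:
Simulating step by step:
Generation 0 (given above): 24 live cells
Generation 1: 20 live cells
11000011
00000000
11110010
01000111
10000001
00000000
11000100
00110000
Generation 2: 19 live cells
11100001
00000010
11100110
00000100
10000001
01000001
01100000
00100010
Generation 3: 23 live cells
11100011
00000110
01000111
00000100
10000011
01100001
11100000
00010001
Generation 4: 18 live cells
11100100
00100000
00001001
00000100
11000011
00100010
00010001
00010010
Generation 5: 25 live cells
(generation 5 grid is the final answer)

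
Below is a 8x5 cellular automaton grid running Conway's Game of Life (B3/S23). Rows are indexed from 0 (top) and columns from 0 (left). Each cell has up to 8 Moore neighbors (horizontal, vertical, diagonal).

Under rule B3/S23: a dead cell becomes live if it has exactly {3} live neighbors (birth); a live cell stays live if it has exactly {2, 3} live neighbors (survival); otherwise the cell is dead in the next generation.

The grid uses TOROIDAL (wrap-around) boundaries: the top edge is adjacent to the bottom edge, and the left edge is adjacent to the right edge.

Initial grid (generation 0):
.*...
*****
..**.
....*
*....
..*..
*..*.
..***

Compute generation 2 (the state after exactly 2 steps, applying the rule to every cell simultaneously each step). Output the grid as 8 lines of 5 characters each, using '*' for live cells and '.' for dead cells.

Answer: ..*..
.....
*..*.
.....
*..**
*....
.....
*****

Derivation:
Simulating step by step:
Generation 0 (given above): 16 live cells
Generation 1: 12 live cells
.....
*...*
.....
...**
.....
.*..*
.*...
*****
Generation 2: 12 live cells
(generation 2 grid is the final answer)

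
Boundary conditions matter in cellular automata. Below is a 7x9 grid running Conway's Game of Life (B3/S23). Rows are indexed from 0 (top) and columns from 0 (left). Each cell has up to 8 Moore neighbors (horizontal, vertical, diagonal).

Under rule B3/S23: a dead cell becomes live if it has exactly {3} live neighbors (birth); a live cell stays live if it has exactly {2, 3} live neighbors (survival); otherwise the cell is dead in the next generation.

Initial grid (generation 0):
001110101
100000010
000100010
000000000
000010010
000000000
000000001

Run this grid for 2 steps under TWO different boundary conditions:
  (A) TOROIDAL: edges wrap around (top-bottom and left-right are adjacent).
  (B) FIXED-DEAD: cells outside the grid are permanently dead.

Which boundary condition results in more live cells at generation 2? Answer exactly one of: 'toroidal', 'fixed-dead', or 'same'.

Answer: toroidal

Derivation:
Under TOROIDAL boundary, generation 2:
001110101
100100010
000000010
000000000
000000000
000000000
000000001
Population = 10

Under FIXED-DEAD boundary, generation 2:
000100111
000100111
000000010
000000000
000000000
000000000
000000000
Population = 9

Comparison: toroidal=10, fixed-dead=9 -> toroidal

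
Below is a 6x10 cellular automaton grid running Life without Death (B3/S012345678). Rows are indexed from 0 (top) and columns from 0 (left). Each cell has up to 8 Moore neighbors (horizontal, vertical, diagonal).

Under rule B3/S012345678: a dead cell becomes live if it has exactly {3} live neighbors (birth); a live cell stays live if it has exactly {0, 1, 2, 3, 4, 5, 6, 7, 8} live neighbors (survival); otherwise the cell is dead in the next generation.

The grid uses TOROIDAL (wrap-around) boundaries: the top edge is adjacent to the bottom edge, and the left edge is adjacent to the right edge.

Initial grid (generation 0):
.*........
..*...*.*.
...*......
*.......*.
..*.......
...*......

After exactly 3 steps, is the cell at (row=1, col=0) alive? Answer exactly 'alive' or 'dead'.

Answer: alive

Derivation:
Simulating step by step:
Generation 0 (given above): 9 live cells
Generation 1: 13 live cells
.**.......
..*...*.*.
...*...*.*
*.......*.
..*.......
..**......
Generation 2: 19 live cells
.**.......
.***..***.
...*...*.*
*.......**
.***......
..**......
Generation 3: 27 live cells
.**....*..
****..***.
.*.*..**.*
**.*....**
****.....*
..**......

Cell (1,0) at generation 3: 1 -> alive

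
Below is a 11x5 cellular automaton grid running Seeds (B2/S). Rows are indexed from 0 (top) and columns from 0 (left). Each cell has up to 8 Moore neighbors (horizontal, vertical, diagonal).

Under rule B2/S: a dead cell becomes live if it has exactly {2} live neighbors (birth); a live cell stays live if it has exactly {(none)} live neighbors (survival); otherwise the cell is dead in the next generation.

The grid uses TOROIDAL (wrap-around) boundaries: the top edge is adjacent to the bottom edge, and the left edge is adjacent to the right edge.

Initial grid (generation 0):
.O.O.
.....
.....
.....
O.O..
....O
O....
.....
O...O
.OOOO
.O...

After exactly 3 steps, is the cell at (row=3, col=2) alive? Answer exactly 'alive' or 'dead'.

Answer: dead

Derivation:
Simulating step by step:
Generation 0 (given above): 13 live cells
Generation 1: 9 live cells
O....
..O..
.....
.O...
.O.OO
...O.
....O
.O...
.....
.....
.....
Generation 2: 10 live cells
.O...
.O...
.OO..
...OO
.....
.....
O.OO.
O....
.....
.....
.....
Generation 3: 13 live cells
O.O..
.....
....O
OO...
...OO
.OOOO
.....
..OO.
.....
.....
.....

Cell (3,2) at generation 3: 0 -> dead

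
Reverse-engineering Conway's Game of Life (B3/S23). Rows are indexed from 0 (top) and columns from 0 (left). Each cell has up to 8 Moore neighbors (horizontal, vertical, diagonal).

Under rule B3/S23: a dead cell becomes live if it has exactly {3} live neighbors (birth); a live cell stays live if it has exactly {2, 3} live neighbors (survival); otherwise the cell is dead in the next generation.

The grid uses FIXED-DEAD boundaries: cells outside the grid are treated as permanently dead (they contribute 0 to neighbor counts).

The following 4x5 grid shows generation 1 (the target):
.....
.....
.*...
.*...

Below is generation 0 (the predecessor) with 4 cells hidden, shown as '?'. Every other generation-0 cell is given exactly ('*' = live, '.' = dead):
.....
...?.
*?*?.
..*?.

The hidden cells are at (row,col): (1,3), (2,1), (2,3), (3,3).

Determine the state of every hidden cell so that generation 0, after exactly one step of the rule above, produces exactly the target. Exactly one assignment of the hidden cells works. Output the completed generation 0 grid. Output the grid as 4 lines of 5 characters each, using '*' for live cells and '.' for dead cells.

Hidden generation-0 cells (in order): (1,3), (2,1), (2,3), (3,3).
A hidden cell only influences target cells in its own 3x3 neighborhood. Try each of the 2^4 = 16 assignments, step the completed generation 0 forward once under B3/S23, and compare with the target:
  (1,3)=. (2,1)=. (2,3)=. (3,3)=. -> step reproduces the target at every cell -> ACCEPT
  (1,3)=. (2,1)=. (2,3)=. (3,3)=* -> step gives (2,2)='*' but target has '.' -> reject
  (1,3)=. (2,1)=. (2,3)=* (3,3)=. -> step gives (2,2)='*' but target has '.' -> reject
  (1,3)=. (2,1)=. (2,3)=* (3,3)=* -> step gives (2,2)='*' but target has '.' -> reject
  (1,3)=. (2,1)=* (2,3)=. (3,3)=. -> step gives (1,1)='*' but target has '.' -> reject
  (1,3)=. (2,1)=* (2,3)=. (3,3)=* -> step gives (1,1)='*' but target has '.' -> reject
  (1,3)=. (2,1)=* (2,3)=* (3,3)=. -> step gives (1,1)='*' but target has '.' -> reject
  (1,3)=. (2,1)=* (2,3)=* (3,3)=* -> step gives (1,1)='*' but target has '.' -> reject
  (1,3)=* (2,1)=. (2,3)=. (3,3)=. -> step gives (2,2)='*' but target has '.' -> reject
  (1,3)=* (2,1)=. (2,3)=. (3,3)=* -> step gives (2,2)='*' but target has '.' -> reject
  (1,3)=* (2,1)=. (2,3)=* (3,3)=. -> step gives (1,2)='*' but target has '.' -> reject
  (1,3)=* (2,1)=. (2,3)=* (3,3)=* -> step gives (1,2)='*' but target has '.' -> reject
  (1,3)=* (2,1)=* (2,3)=. (3,3)=. -> step gives (1,1)='*' but target has '.' -> reject
  (1,3)=* (2,1)=* (2,3)=. (3,3)=* -> step gives (1,1)='*' but target has '.' -> reject
  (1,3)=* (2,1)=* (2,3)=* (3,3)=. -> step gives (1,1)='*' but target has '.' -> reject
  (1,3)=* (2,1)=* (2,3)=* (3,3)=* -> step gives (1,1)='*' but target has '.' -> reject
Unique solution: (1,3)=dead, (2,1)=dead, (2,3)=dead, (3,3)=dead.
Check: live-neighbor counts of every cell in the completed generation 0:
00000
12110
03120
13120
Applying B3/S23 to generation 0 with these counts gives:
.....
.....
.*...
.*...
which matches the target exactly.

Answer: .....
.....
*.*..
..*..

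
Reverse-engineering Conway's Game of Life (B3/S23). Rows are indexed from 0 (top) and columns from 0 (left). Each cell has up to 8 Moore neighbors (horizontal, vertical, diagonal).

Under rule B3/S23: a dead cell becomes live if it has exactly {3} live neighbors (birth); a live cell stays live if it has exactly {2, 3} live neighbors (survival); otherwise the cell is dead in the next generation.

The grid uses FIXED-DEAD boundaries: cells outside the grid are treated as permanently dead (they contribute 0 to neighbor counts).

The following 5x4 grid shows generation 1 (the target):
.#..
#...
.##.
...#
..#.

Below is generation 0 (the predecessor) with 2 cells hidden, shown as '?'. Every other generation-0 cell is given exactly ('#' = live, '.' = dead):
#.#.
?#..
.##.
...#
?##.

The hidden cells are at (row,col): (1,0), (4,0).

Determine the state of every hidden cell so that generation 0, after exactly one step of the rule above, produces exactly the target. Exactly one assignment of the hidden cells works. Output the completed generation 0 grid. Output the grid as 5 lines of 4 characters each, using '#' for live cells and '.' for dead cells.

Answer: #.#.
.#..
.##.
...#
.##.

Derivation:
Hidden generation-0 cells (in order): (1,0), (4,0).
A hidden cell only influences target cells in its own 3x3 neighborhood. Try each of the 2^2 = 4 assignments, step the completed generation 0 forward once under B3/S23, and compare with the target:
  (1,0)=. (4,0)=. -> step reproduces the target at every cell -> ACCEPT
  (1,0)=. (4,0)=# -> step gives (3,0)='#' but target has '.' -> reject
  (1,0)=# (4,0)=. -> step gives (0,0)='#' but target has '.' -> reject
  (1,0)=# (4,0)=# -> step gives (0,0)='#' but target has '.' -> reject
Unique solution: (1,0)=dead, (4,0)=dead.
Check: live-neighbor counts of every cell in the completed generation 0:
1311
3442
2232
2452
1122
Applying B3/S23 to generation 0 with these counts gives:
.#..
#...
.##.
...#
..#.
which matches the target exactly.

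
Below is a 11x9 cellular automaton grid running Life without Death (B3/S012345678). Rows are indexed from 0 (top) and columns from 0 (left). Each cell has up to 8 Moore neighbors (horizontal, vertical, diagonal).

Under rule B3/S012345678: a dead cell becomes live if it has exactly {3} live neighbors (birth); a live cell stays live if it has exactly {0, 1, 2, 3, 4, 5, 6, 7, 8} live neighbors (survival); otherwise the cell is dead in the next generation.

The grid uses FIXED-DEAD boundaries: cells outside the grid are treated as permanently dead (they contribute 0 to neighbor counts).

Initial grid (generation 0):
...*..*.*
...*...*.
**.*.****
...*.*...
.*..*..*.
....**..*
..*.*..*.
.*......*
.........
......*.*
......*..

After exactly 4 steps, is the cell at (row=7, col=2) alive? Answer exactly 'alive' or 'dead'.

Answer: alive

Derivation:
Simulating step by step:
Generation 0 (given above): 28 live cells
Generation 1: 43 live cells
...*..***
...*.*.*.
**.*.****
**.*.*..*
.*.**.**.
....*****
..****.**
.*......*
.......*.
......***
......**.
Generation 2: 51 live cells
...**.***
...*.*.*.
**.*.****
**.*.*..*
**.**.**.
....*****
..****.**
.****.*.*
......**.
......***
......***
Generation 3: 57 live cells
...******
...*.*.*.
**.*.****
**.*.*..*
**.**.**.
.*..*****
.*****.**
.****.*.*
..**..**.
.....****
......***
Generation 4: 60 live cells
...******
...*.*.*.
**.*.****
**.*.*..*
**.**.**.
.*..*****
******.**
.****.*.*
.***..**.
.....****
.....****

Cell (7,2) at generation 4: 1 -> alive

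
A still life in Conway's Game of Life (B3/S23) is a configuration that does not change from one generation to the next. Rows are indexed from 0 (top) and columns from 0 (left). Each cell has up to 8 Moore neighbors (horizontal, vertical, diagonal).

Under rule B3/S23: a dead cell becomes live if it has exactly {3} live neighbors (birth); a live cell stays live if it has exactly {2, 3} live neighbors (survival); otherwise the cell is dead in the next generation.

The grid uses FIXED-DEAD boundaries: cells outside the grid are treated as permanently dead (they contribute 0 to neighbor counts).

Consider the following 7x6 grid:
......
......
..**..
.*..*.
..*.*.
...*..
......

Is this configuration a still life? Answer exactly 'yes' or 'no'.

Answer: yes

Derivation:
Compute generation 1 and compare to generation 0 (given above):
Generation 1:
......
......
..**..
.*..*.
..*.*.
...*..
......
The grids are IDENTICAL -> still life.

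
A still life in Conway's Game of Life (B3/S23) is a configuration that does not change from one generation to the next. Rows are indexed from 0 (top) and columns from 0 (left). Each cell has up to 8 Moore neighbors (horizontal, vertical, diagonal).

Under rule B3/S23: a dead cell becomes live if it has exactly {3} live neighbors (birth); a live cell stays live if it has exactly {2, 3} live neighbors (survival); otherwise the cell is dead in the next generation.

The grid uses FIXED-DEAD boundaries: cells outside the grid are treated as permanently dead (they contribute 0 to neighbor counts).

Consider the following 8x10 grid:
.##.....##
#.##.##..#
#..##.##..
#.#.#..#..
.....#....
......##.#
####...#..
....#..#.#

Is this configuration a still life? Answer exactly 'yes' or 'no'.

Answer: no

Derivation:
Compute generation 1 and compare to generation 0 (given above):
Generation 1:
.###....##
#....##..#
#......##.
.#..#..#..
.....#.##.
.##...###.
.###...#..
.###....#.
Cell (0,3) differs: gen0=0 vs gen1=1 -> NOT a still life.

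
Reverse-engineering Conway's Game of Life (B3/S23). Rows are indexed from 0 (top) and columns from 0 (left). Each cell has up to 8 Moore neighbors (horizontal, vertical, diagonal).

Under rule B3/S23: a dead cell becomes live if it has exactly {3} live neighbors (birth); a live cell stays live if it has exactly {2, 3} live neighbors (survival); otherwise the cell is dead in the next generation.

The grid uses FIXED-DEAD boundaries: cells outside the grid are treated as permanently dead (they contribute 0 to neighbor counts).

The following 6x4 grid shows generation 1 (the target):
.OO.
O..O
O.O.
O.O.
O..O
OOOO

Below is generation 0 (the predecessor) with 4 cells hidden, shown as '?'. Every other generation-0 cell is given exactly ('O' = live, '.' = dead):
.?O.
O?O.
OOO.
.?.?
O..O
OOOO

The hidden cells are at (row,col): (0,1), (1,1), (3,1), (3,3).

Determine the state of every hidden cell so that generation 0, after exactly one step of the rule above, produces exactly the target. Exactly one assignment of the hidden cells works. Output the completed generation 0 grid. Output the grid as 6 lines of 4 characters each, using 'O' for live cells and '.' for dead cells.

Answer: .OO.
O.O.
OOO.
....
O..O
OOOO

Derivation:
Hidden generation-0 cells (in order): (0,1), (1,1), (3,1), (3,3).
A hidden cell only influences target cells in its own 3x3 neighborhood. Try each of the 2^4 = 16 assignments, step the completed generation 0 forward once under B3/S23, and compare with the target:
  (0,1)=. (1,1)=. (3,1)=. (3,3)=. -> step gives (0,2)='.' but target has 'O' -> reject
  (0,1)=. (1,1)=. (3,1)=. (3,3)=O -> step gives (0,2)='.' but target has 'O' -> reject
  (0,1)=. (1,1)=. (3,1)=O (3,3)=. -> step gives (0,2)='.' but target has 'O' -> reject
  (0,1)=. (1,1)=. (3,1)=O (3,3)=O -> step gives (0,2)='.' but target has 'O' -> reject
  (0,1)=. (1,1)=O (3,1)=. (3,3)=. -> step gives (0,1)='.' but target has 'O' -> reject
  (0,1)=. (1,1)=O (3,1)=. (3,3)=O -> step gives (0,1)='.' but target has 'O' -> reject
  (0,1)=. (1,1)=O (3,1)=O (3,3)=. -> step gives (0,1)='.' but target has 'O' -> reject
  (0,1)=. (1,1)=O (3,1)=O (3,3)=O -> step gives (0,1)='.' but target has 'O' -> reject
  (0,1)=O (1,1)=. (3,1)=. (3,3)=. -> step reproduces the target at every cell -> ACCEPT
  (0,1)=O (1,1)=. (3,1)=. (3,3)=O -> step gives (2,3)='O' but target has '.' -> reject
  (0,1)=O (1,1)=. (3,1)=O (3,3)=. -> step gives (3,0)='.' but target has 'O' -> reject
  (0,1)=O (1,1)=. (3,1)=O (3,3)=O -> step gives (2,2)='.' but target has 'O' -> reject
  (0,1)=O (1,1)=O (3,1)=. (3,3)=. -> step gives (0,0)='O' but target has '.' -> reject
  (0,1)=O (1,1)=O (3,1)=. (3,3)=O -> step gives (0,0)='O' but target has '.' -> reject
  (0,1)=O (1,1)=O (3,1)=O (3,3)=. -> step gives (0,0)='O' but target has '.' -> reject
  (0,1)=O (1,1)=O (3,1)=O (3,3)=O -> step gives (0,0)='O' but target has '.' -> reject
Unique solution: (0,1)=live, (1,1)=dead, (3,1)=dead, (3,3)=dead.
Check: live-neighbor counts of every cell in the completed generation 0:
2322
3743
2422
3432
2442
2332
Applying B3/S23 to generation 0 with these counts gives:
.OO.
O..O
O.O.
O.O.
O..O
OOOO
which matches the target exactly.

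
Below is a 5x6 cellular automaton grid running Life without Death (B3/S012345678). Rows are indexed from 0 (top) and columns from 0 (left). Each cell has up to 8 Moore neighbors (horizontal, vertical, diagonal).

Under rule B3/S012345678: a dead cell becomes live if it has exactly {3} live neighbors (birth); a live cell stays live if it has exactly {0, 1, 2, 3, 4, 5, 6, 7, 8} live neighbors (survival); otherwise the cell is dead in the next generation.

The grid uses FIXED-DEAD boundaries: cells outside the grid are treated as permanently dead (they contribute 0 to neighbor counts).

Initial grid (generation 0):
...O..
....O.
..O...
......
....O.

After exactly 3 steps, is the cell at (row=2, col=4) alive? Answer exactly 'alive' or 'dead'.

Answer: alive

Derivation:
Simulating step by step:
Generation 0 (given above): 4 live cells
Generation 1: 5 live cells
...O..
...OO.
..O...
......
....O.
Generation 2: 8 live cells
...OO.
..OOO.
..OO..
......
....O.
Generation 3: 11 live cells
..OOO.
..OOO.
..OOO.
...O..
....O.

Cell (2,4) at generation 3: 1 -> alive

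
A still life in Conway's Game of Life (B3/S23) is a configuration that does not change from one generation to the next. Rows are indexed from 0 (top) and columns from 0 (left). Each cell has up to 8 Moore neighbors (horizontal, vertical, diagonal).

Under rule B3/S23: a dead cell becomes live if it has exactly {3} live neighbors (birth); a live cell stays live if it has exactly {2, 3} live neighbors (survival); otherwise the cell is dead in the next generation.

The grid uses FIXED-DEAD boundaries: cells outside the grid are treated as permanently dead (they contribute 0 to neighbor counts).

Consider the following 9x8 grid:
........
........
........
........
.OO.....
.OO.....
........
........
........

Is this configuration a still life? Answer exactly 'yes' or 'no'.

Answer: yes

Derivation:
Compute generation 1 and compare to generation 0 (given above):
Generation 1:
........
........
........
........
.OO.....
.OO.....
........
........
........
The grids are IDENTICAL -> still life.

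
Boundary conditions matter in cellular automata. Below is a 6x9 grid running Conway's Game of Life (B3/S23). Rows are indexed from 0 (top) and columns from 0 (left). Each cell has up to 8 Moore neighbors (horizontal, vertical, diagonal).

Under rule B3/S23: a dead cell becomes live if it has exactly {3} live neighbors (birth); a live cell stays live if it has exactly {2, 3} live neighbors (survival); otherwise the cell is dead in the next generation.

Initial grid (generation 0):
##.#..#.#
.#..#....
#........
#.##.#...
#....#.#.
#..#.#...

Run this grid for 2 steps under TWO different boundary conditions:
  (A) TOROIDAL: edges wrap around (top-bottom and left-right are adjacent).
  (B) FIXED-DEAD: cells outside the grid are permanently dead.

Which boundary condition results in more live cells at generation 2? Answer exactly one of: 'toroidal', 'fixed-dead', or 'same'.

Answer: toroidal

Derivation:
Under TOROIDAL boundary, generation 2:
.#.##.###
........#
#.#.##..#
#.......#
..##.#..#
#....#..#
Population = 21

Under FIXED-DEAD boundary, generation 2:
#.#......
.........
#.#.##...
#........
.#.#..#..
...###...
Population = 13

Comparison: toroidal=21, fixed-dead=13 -> toroidal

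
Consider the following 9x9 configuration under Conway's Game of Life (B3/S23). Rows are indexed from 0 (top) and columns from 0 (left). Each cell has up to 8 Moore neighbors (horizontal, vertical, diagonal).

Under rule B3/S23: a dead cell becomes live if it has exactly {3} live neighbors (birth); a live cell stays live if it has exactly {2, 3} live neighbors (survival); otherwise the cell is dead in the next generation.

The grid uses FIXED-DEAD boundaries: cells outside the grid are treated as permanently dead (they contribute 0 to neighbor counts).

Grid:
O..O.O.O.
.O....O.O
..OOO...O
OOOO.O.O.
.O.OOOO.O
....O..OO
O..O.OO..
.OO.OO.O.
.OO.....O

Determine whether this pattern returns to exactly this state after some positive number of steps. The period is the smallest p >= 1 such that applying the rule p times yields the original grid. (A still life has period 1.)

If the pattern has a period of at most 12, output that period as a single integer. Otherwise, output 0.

Simulating and comparing each generation to the original:
Gen 0 (original, given above): 38 live cells
Gen 1: 30 live cells, differs from original
Gen 2: 32 live cells, differs from original
Gen 3: 31 live cells, differs from original
Gen 4: 29 live cells, differs from original
Gen 5: 25 live cells, differs from original
Gen 6: 25 live cells, differs from original
Gen 7: 26 live cells, differs from original
Gen 8: 29 live cells, differs from original
Gen 9: 22 live cells, differs from original
Gen 10: 21 live cells, differs from original
Gen 11: 29 live cells, differs from original
Gen 12: 18 live cells, differs from original
No period found within 12 steps.

Answer: 0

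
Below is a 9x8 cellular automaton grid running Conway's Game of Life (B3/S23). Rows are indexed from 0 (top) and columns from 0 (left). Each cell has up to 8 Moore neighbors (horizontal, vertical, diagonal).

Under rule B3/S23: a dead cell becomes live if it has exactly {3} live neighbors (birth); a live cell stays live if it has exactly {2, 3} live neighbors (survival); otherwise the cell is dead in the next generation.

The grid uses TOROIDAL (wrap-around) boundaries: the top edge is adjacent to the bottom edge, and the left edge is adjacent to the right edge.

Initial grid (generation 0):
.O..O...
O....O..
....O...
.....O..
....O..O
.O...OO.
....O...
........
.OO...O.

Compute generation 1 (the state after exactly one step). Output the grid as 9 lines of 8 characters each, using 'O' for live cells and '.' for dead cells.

Answer: OOO..O..
....OO..
....OO..
....OO..
....O...
....OOO.
.....O..
........
.OO.....

Derivation:
Simulating step by step:
Generation 0 (given above): 15 live cells
Generation 1: 17 live cells
(generation 1 grid is the final answer)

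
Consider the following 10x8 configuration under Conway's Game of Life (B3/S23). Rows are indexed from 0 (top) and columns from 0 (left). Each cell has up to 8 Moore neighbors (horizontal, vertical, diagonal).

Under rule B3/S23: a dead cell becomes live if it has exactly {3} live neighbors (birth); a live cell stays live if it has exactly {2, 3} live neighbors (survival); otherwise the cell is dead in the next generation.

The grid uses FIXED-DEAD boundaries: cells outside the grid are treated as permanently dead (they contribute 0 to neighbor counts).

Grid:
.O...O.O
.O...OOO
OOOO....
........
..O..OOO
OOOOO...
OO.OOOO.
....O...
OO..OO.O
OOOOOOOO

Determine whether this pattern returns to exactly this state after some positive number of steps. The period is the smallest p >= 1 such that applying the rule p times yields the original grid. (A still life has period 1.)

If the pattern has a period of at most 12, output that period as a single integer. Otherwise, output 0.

Answer: 0

Derivation:
Simulating and comparing each generation to the original:
Gen 0 (original, given above): 40 live cells
Gen 1: 25 live cells, differs from original
Gen 2: 29 live cells, differs from original
Gen 3: 17 live cells, differs from original
Gen 4: 13 live cells, differs from original
Gen 5: 16 live cells, differs from original
Gen 6: 16 live cells, differs from original
Gen 7: 15 live cells, differs from original
Gen 8: 16 live cells, differs from original
Gen 9: 16 live cells, differs from original
Gen 10: 16 live cells, differs from original
Gen 11: 22 live cells, differs from original
Gen 12: 13 live cells, differs from original
No period found within 12 steps.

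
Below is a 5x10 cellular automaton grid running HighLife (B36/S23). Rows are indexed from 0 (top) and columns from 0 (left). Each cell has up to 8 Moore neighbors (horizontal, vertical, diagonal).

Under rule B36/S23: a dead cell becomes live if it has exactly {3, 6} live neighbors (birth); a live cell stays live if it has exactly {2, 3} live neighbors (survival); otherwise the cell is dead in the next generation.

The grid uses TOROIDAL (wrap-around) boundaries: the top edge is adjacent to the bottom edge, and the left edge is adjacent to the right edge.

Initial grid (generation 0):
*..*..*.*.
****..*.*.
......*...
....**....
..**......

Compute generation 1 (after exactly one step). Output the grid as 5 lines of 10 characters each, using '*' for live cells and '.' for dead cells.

Simulating step by step:
Generation 0 (given above): 15 live cells
Generation 1: 21 live cells
(generation 1 grid is the final answer)

Answer: *.*.*.....
****.**...
.****.**..
...***....
..**.*....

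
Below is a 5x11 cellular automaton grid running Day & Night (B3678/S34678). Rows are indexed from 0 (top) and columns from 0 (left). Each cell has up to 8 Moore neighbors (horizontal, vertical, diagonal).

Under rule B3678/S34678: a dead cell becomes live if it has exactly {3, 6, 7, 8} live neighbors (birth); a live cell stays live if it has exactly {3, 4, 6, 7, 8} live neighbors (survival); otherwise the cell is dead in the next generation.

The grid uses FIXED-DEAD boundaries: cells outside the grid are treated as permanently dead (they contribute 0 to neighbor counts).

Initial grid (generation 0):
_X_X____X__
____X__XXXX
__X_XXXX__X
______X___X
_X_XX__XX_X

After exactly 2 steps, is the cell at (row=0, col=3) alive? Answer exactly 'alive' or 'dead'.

Answer: dead

Derivation:
Simulating step by step:
Generation 0 (given above): 22 live cells
Generation 1: 16 live cells
_______XX__
__X_X__XXX_
___X_XXX__X
__X___X_X__
_________X_
Generation 2: 14 live cells
_______XXX_
___X_X___X_
__XXXXX____
_____XX__X_
___________

Cell (0,3) at generation 2: 0 -> dead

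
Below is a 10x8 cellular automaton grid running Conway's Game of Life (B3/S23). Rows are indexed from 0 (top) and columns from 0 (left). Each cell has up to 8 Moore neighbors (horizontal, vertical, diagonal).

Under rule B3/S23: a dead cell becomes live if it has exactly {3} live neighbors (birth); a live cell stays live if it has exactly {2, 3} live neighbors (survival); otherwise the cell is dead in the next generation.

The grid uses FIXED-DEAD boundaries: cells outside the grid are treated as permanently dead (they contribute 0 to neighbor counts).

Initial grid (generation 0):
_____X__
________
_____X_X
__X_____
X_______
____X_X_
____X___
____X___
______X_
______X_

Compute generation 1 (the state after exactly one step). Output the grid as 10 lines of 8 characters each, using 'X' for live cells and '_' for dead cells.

Simulating step by step:
Generation 0 (given above): 11 live cells
Generation 1: 6 live cells
(generation 1 grid is the final answer)

Answer: ________
______X_
________
________
________
_____X__
___XX___
_____X__
_____X__
________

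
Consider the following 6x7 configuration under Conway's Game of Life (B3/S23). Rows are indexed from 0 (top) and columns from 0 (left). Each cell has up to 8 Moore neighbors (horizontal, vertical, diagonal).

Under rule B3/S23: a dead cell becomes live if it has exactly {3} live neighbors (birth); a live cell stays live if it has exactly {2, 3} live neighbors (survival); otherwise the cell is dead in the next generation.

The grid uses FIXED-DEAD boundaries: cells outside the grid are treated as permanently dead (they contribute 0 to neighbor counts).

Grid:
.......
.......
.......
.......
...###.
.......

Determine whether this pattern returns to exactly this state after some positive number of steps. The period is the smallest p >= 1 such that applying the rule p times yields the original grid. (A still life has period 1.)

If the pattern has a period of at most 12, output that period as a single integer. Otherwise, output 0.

Simulating and comparing each generation to the original:
Gen 0 (original, given above): 3 live cells
Gen 1: 3 live cells, differs from original
Gen 2: 3 live cells, MATCHES original -> period = 2

Answer: 2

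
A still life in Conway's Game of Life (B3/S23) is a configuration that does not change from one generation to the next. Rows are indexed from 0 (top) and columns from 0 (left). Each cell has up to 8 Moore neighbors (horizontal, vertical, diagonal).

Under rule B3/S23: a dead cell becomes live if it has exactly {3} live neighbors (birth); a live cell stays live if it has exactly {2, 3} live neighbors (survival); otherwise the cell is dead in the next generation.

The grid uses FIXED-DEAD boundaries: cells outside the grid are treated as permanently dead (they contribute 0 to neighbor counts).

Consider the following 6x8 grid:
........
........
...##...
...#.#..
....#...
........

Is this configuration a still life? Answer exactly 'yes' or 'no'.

Answer: yes

Derivation:
Compute generation 1 and compare to generation 0 (given above):
Generation 1:
........
........
...##...
...#.#..
....#...
........
The grids are IDENTICAL -> still life.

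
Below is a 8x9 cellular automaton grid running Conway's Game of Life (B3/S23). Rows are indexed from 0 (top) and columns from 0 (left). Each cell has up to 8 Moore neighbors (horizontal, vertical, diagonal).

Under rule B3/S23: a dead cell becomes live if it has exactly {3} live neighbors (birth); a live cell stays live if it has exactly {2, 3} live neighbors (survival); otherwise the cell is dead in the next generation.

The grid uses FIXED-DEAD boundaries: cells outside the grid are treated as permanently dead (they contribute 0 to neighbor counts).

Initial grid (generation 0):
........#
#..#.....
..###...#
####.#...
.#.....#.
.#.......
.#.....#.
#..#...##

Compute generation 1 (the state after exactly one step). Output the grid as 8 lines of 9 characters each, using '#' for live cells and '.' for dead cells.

Answer: .........
..###....
#........
#........
.........
###......
###....##
.......##

Derivation:
Simulating step by step:
Generation 0 (given above): 21 live cells
Generation 1: 15 live cells
(generation 1 grid is the final answer)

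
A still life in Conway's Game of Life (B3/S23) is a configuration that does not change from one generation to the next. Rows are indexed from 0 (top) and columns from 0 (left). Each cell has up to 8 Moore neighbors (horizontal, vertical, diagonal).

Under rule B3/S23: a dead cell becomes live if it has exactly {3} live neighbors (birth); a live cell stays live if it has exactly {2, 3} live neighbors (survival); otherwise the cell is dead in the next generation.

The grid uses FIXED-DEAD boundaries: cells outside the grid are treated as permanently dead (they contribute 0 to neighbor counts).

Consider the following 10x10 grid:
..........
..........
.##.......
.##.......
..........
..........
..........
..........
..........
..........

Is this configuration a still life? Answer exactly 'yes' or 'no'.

Compute generation 1 and compare to generation 0 (given above):
Generation 1:
..........
..........
.##.......
.##.......
..........
..........
..........
..........
..........
..........
The grids are IDENTICAL -> still life.

Answer: yes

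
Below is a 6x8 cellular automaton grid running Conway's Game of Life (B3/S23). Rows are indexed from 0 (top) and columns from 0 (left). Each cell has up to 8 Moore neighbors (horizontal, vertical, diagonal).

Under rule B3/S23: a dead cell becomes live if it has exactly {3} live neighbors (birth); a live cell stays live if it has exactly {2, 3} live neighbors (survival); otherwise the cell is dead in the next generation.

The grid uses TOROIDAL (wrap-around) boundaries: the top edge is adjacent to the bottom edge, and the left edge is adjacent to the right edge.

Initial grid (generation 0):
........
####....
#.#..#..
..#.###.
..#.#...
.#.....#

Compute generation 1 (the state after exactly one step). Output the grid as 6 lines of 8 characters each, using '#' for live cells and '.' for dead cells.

Answer: ........
#.##....
#....###
..#.#.#.
.##.#.#.
........

Derivation:
Simulating step by step:
Generation 0 (given above): 15 live cells
Generation 1: 14 live cells
(generation 1 grid is the final answer)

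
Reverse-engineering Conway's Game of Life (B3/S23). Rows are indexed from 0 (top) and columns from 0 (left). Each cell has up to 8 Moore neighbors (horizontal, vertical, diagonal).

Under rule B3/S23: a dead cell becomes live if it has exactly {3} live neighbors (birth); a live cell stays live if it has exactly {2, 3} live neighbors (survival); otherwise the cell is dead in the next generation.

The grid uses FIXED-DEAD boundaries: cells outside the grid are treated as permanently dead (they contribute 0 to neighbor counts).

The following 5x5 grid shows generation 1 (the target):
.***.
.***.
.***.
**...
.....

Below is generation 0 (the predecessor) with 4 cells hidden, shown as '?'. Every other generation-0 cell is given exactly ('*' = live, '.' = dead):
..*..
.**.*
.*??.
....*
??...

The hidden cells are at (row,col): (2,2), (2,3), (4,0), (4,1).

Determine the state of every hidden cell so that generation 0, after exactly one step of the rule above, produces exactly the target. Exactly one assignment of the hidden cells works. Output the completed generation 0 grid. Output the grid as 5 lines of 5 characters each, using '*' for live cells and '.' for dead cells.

Hidden generation-0 cells (in order): (2,2), (2,3), (4,0), (4,1).
A hidden cell only influences target cells in its own 3x3 neighborhood. Try each of the 2^4 = 16 assignments, step the completed generation 0 forward once under B3/S23, and compare with the target:
  (2,2)=. (2,3)=. (4,0)=. (4,1)=. -> step gives (3,0)='.' but target has '*' -> reject
  (2,2)=. (2,3)=. (4,0)=. (4,1)=* -> step gives (3,0)='.' but target has '*' -> reject
  (2,2)=. (2,3)=. (4,0)=* (4,1)=. -> step gives (3,0)='.' but target has '*' -> reject
  (2,2)=. (2,3)=. (4,0)=* (4,1)=* -> step reproduces the target at every cell -> ACCEPT
  (2,2)=. (2,3)=* (4,0)=. (4,1)=. -> step gives (1,2)='.' but target has '*' -> reject
  (2,2)=. (2,3)=* (4,0)=. (4,1)=* -> step gives (1,2)='.' but target has '*' -> reject
  (2,2)=. (2,3)=* (4,0)=* (4,1)=. -> step gives (1,2)='.' but target has '*' -> reject
  (2,2)=. (2,3)=* (4,0)=* (4,1)=* -> step gives (1,2)='.' but target has '*' -> reject
  (2,2)=* (2,3)=. (4,0)=. (4,1)=. -> step gives (1,1)='.' but target has '*' -> reject
  (2,2)=* (2,3)=. (4,0)=. (4,1)=* -> step gives (1,1)='.' but target has '*' -> reject
  (2,2)=* (2,3)=. (4,0)=* (4,1)=. -> step gives (1,1)='.' but target has '*' -> reject
  (2,2)=* (2,3)=. (4,0)=* (4,1)=* -> step gives (1,1)='.' but target has '*' -> reject
  (2,2)=* (2,3)=* (4,0)=. (4,1)=. -> step gives (1,1)='.' but target has '*' -> reject
  (2,2)=* (2,3)=* (4,0)=. (4,1)=* -> step gives (1,1)='.' but target has '*' -> reject
  (2,2)=* (2,3)=* (4,0)=* (4,1)=. -> step gives (1,1)='.' but target has '*' -> reject
  (2,2)=* (2,3)=* (4,0)=* (4,1)=* -> step gives (1,1)='.' but target has '*' -> reject
Unique solution: (2,2)=dead, (2,3)=dead, (4,0)=live, (4,1)=live.
Check: live-neighbor counts of every cell in the completed generation 0:
13231
23330
22332
33210
11111
Applying B3/S23 to generation 0 with these counts gives:
.***.
.***.
.***.
**...
.....
which matches the target exactly.

Answer: ..*..
.**.*
.*...
....*
**...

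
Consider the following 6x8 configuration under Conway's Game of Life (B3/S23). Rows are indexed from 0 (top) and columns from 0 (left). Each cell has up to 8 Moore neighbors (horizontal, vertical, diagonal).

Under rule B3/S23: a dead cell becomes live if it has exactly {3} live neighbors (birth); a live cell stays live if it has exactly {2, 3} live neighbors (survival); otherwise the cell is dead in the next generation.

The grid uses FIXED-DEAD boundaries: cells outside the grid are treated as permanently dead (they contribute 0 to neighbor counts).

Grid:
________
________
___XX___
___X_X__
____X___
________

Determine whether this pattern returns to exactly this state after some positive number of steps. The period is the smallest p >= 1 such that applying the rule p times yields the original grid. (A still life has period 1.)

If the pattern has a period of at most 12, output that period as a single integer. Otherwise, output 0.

Answer: 1

Derivation:
Simulating and comparing each generation to the original:
Gen 0 (original, given above): 5 live cells
Gen 1: 5 live cells, MATCHES original -> period = 1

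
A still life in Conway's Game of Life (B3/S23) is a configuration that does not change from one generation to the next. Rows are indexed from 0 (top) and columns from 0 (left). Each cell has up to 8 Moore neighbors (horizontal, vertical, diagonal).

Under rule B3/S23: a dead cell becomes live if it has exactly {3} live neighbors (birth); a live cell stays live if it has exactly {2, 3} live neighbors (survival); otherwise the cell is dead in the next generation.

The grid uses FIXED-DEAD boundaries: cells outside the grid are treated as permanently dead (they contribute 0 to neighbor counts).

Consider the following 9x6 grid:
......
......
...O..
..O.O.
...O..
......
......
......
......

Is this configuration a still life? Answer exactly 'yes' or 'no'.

Answer: yes

Derivation:
Compute generation 1 and compare to generation 0 (given above):
Generation 1:
......
......
...O..
..O.O.
...O..
......
......
......
......
The grids are IDENTICAL -> still life.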